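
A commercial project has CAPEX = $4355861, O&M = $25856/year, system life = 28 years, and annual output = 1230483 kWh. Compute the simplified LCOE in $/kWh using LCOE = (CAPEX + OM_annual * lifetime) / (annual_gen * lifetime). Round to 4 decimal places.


Total cost = CAPEX + OM * lifetime = 4355861 + 25856 * 28 = 4355861 + 723968 = 5079829
Total generation = annual * lifetime = 1230483 * 28 = 34453524 kWh
LCOE = 5079829 / 34453524
LCOE = 0.1474 $/kWh

0.1474


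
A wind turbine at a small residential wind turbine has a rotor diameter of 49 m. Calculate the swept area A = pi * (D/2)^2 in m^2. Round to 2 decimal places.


Compute the rotor radius:
  r = D / 2 = 49 / 2 = 24.5 m
Calculate swept area:
  A = pi * r^2 = pi * 24.5^2
  A = 1885.74 m^2

1885.74


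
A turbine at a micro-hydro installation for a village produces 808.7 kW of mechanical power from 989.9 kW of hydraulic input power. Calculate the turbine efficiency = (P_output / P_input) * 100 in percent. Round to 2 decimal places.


Turbine efficiency = (output power / input power) * 100
eta = (808.7 / 989.9) * 100
eta = 81.70%

81.70


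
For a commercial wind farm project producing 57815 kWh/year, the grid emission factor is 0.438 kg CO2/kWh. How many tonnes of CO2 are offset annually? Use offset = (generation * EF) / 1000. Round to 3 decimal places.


CO2 offset in kg = generation * emission_factor
CO2 offset = 57815 * 0.438 = 25322.97 kg
Convert to tonnes:
  CO2 offset = 25322.97 / 1000 = 25.323 tonnes

25.323


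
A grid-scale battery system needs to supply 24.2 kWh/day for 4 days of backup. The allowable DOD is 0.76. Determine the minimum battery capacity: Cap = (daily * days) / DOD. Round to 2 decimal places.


Total energy needed = daily * days = 24.2 * 4 = 96.8 kWh
Account for depth of discharge:
  Cap = total_energy / DOD = 96.8 / 0.76
  Cap = 127.37 kWh

127.37


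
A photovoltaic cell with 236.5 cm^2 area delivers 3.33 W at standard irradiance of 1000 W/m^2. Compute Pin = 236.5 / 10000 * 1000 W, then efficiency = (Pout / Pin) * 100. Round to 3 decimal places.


First compute the input power:
  Pin = area_cm2 / 10000 * G = 236.5 / 10000 * 1000 = 23.65 W
Then compute efficiency:
  Efficiency = (Pout / Pin) * 100 = (3.33 / 23.65) * 100
  Efficiency = 14.080%

14.080


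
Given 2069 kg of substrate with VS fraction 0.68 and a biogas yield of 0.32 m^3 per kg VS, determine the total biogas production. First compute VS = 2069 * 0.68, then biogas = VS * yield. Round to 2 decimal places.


Compute volatile solids:
  VS = mass * VS_fraction = 2069 * 0.68 = 1406.92 kg
Calculate biogas volume:
  Biogas = VS * specific_yield = 1406.92 * 0.32
  Biogas = 450.21 m^3

450.21


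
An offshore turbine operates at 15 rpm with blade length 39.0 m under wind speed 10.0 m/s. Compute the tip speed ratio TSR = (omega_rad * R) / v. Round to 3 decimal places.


Convert rotational speed to rad/s:
  omega = 15 * 2 * pi / 60 = 1.5708 rad/s
Compute tip speed:
  v_tip = omega * R = 1.5708 * 39.0 = 61.261 m/s
Tip speed ratio:
  TSR = v_tip / v_wind = 61.261 / 10.0 = 6.126

6.126


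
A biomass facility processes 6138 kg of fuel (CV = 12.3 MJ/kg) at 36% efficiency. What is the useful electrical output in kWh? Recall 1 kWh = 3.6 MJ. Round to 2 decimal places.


Total energy = mass * CV = 6138 * 12.3 = 75497.4 MJ
Useful energy = total * eta = 75497.4 * 0.36 = 27179.06 MJ
Convert to kWh: 27179.06 / 3.6
Useful energy = 7549.74 kWh

7549.74


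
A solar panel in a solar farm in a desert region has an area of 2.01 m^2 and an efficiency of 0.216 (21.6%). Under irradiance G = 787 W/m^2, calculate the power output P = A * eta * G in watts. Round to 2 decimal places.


Use the solar power formula P = A * eta * G.
Given: A = 2.01 m^2, eta = 0.216, G = 787 W/m^2
P = 2.01 * 0.216 * 787
P = 341.68 W

341.68


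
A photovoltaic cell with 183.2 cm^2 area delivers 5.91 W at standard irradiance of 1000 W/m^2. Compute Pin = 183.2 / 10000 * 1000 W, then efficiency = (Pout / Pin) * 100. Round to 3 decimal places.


First compute the input power:
  Pin = area_cm2 / 10000 * G = 183.2 / 10000 * 1000 = 18.32 W
Then compute efficiency:
  Efficiency = (Pout / Pin) * 100 = (5.91 / 18.32) * 100
  Efficiency = 32.260%

32.260


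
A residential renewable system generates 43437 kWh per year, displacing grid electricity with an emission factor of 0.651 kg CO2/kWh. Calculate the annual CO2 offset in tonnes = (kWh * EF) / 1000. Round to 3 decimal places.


CO2 offset in kg = generation * emission_factor
CO2 offset = 43437 * 0.651 = 28277.49 kg
Convert to tonnes:
  CO2 offset = 28277.49 / 1000 = 28.277 tonnes

28.277


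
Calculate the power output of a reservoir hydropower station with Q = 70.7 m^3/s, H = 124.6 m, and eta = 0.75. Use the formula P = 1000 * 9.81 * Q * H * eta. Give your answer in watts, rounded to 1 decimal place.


Apply the hydropower formula P = rho * g * Q * H * eta
rho * g = 1000 * 9.81 = 9810.0
P = 9810.0 * 70.7 * 124.6 * 0.75
P = 64813836.2 W

64813836.2


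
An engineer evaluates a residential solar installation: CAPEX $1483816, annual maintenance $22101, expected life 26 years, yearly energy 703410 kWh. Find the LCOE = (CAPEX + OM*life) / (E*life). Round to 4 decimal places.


Total cost = CAPEX + OM * lifetime = 1483816 + 22101 * 26 = 1483816 + 574626 = 2058442
Total generation = annual * lifetime = 703410 * 26 = 18288660 kWh
LCOE = 2058442 / 18288660
LCOE = 0.1126 $/kWh

0.1126


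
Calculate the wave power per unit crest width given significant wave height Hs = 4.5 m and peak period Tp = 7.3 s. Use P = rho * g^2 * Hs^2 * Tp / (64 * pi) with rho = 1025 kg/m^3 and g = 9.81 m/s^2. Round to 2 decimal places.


Apply wave power formula:
  g^2 = 9.81^2 = 96.2361
  Hs^2 = 4.5^2 = 20.25
  Numerator = rho * g^2 * Hs^2 * Tp = 1025 * 96.2361 * 20.25 * 7.3 = 14581754.02
  Denominator = 64 * pi = 201.0619
  P = 14581754.02 / 201.0619 = 72523.69 W/m

72523.69


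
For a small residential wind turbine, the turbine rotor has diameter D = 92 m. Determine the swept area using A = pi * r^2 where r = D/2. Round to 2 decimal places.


Compute the rotor radius:
  r = D / 2 = 92 / 2 = 46.0 m
Calculate swept area:
  A = pi * r^2 = pi * 46.0^2
  A = 6647.61 m^2

6647.61


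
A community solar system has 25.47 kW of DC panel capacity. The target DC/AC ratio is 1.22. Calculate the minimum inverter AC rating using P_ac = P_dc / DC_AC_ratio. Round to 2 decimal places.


The inverter AC capacity is determined by the DC/AC ratio.
Given: P_dc = 25.47 kW, DC/AC ratio = 1.22
P_ac = P_dc / ratio = 25.47 / 1.22
P_ac = 20.88 kW

20.88


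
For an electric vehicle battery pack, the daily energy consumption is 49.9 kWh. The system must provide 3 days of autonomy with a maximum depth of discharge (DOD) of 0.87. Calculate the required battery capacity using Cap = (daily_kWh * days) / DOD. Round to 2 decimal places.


Total energy needed = daily * days = 49.9 * 3 = 149.7 kWh
Account for depth of discharge:
  Cap = total_energy / DOD = 149.7 / 0.87
  Cap = 172.07 kWh

172.07


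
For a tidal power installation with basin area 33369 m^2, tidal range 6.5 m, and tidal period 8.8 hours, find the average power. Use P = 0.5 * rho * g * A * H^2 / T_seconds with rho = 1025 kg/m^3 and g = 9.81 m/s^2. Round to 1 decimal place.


Convert period to seconds: T = 8.8 * 3600 = 31680.0 s
H^2 = 6.5^2 = 42.25
P = 0.5 * rho * g * A * H^2 / T
P = 0.5 * 1025 * 9.81 * 33369 * 42.25 / 31680.0
P = 223742.0 W

223742.0


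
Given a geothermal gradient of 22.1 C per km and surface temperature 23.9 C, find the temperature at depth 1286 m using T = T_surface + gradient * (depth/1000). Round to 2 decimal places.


Convert depth to km: 1286 / 1000 = 1.286 km
Temperature increase = gradient * depth_km = 22.1 * 1.286 = 28.42 C
Temperature at depth = T_surface + delta_T = 23.9 + 28.42
T = 52.32 C

52.32


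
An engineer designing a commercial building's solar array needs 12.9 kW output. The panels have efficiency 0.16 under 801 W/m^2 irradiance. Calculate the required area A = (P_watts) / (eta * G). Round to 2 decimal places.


Convert target power to watts: P = 12.9 * 1000 = 12900.0 W
Compute denominator: eta * G = 0.16 * 801 = 128.16
Required area A = P / (eta * G) = 12900.0 / 128.16
A = 100.66 m^2

100.66


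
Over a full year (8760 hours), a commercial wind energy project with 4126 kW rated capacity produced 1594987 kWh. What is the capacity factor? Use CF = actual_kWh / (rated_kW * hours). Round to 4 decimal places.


Capacity factor = actual output / maximum possible output
Maximum possible = rated * hours = 4126 * 8760 = 36143760 kWh
CF = 1594987 / 36143760
CF = 0.0441

0.0441


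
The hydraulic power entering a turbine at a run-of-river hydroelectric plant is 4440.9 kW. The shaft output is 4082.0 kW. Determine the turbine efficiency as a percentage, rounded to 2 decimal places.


Turbine efficiency = (output power / input power) * 100
eta = (4082.0 / 4440.9) * 100
eta = 91.92%

91.92


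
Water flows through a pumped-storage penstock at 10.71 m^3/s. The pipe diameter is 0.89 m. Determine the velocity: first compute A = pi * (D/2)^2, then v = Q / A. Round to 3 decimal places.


Compute pipe cross-sectional area:
  A = pi * (D/2)^2 = pi * (0.89/2)^2 = 0.6221 m^2
Calculate velocity:
  v = Q / A = 10.71 / 0.6221
  v = 17.215 m/s

17.215


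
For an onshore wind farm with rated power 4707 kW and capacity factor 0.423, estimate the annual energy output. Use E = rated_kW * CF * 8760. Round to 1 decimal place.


Annual energy = rated_kW * capacity_factor * hours_per_year
Given: P_rated = 4707 kW, CF = 0.423, hours = 8760
E = 4707 * 0.423 * 8760
E = 17441694.4 kWh

17441694.4


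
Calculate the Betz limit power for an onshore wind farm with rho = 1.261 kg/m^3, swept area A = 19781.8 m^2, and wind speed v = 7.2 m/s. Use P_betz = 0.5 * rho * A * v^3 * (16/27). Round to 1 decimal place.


The Betz coefficient Cp_max = 16/27 = 0.5926
v^3 = 7.2^3 = 373.248
P_betz = 0.5 * rho * A * v^3 * Cp_max
P_betz = 0.5 * 1.261 * 19781.8 * 373.248 * 0.5926
P_betz = 2758700.8 W

2758700.8


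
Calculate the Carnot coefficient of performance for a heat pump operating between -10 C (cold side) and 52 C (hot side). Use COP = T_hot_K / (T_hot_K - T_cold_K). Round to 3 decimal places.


Convert to Kelvin:
  T_hot = 52 + 273.15 = 325.15 K
  T_cold = -10 + 273.15 = 263.15 K
Apply Carnot COP formula:
  COP = T_hot_K / (T_hot_K - T_cold_K) = 325.15 / 62.0
  COP = 5.244

5.244


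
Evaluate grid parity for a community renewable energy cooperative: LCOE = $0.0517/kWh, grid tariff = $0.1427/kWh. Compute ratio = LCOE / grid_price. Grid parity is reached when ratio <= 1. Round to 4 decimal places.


Compare LCOE to grid price:
  LCOE = $0.0517/kWh, Grid price = $0.1427/kWh
  Ratio = LCOE / grid_price = 0.0517 / 0.1427 = 0.3623
  Grid parity achieved (ratio <= 1)? yes

0.3623


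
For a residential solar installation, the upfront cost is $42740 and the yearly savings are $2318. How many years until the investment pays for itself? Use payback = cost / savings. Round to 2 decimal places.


Simple payback period = initial cost / annual savings
Payback = 42740 / 2318
Payback = 18.44 years

18.44


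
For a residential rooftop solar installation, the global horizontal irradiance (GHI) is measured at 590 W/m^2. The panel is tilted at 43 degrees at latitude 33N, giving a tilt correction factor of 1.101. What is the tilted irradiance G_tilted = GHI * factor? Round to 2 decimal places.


Identify the given values:
  GHI = 590 W/m^2, tilt correction factor = 1.101
Apply the formula G_tilted = GHI * factor:
  G_tilted = 590 * 1.101
  G_tilted = 649.59 W/m^2

649.59


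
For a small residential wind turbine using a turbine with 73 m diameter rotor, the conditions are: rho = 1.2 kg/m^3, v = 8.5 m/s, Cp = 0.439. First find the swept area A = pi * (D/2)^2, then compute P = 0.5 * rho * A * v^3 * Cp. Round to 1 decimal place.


Step 1 -- Compute swept area:
  A = pi * (D/2)^2 = pi * (73/2)^2 = 4185.39 m^2
Step 2 -- Apply wind power equation:
  P = 0.5 * rho * A * v^3 * Cp
  v^3 = 8.5^3 = 614.125
  P = 0.5 * 1.2 * 4185.39 * 614.125 * 0.439
  P = 677030.4 W

677030.4


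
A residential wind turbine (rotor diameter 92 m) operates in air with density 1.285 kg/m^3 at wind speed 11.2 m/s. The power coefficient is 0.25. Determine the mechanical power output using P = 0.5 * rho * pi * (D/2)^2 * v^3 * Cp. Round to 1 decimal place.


Step 1 -- Compute swept area:
  A = pi * (D/2)^2 = pi * (92/2)^2 = 6647.61 m^2
Step 2 -- Apply wind power equation:
  P = 0.5 * rho * A * v^3 * Cp
  v^3 = 11.2^3 = 1404.928
  P = 0.5 * 1.285 * 6647.61 * 1404.928 * 0.25
  P = 1500143.3 W

1500143.3


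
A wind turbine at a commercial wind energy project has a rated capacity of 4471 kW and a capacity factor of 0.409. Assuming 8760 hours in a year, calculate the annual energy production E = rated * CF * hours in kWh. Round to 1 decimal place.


Annual energy = rated_kW * capacity_factor * hours_per_year
Given: P_rated = 4471 kW, CF = 0.409, hours = 8760
E = 4471 * 0.409 * 8760
E = 16018877.6 kWh

16018877.6


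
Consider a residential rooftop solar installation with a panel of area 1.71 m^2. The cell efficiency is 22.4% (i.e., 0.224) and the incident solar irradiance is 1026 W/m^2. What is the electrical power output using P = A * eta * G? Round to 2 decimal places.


Use the solar power formula P = A * eta * G.
Given: A = 1.71 m^2, eta = 0.224, G = 1026 W/m^2
P = 1.71 * 0.224 * 1026
P = 393.00 W

393.00


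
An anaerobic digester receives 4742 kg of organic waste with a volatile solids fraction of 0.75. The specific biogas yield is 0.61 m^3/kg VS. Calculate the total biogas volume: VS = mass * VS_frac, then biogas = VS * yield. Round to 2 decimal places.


Compute volatile solids:
  VS = mass * VS_fraction = 4742 * 0.75 = 3556.5 kg
Calculate biogas volume:
  Biogas = VS * specific_yield = 3556.5 * 0.61
  Biogas = 2169.47 m^3

2169.47


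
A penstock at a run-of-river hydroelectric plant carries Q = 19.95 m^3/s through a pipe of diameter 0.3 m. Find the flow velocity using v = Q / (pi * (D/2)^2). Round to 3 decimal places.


Compute pipe cross-sectional area:
  A = pi * (D/2)^2 = pi * (0.3/2)^2 = 0.0707 m^2
Calculate velocity:
  v = Q / A = 19.95 / 0.0707
  v = 282.235 m/s

282.235


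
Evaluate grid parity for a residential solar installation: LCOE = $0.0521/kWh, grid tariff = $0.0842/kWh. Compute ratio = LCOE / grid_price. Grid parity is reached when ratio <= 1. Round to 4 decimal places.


Compare LCOE to grid price:
  LCOE = $0.0521/kWh, Grid price = $0.0842/kWh
  Ratio = LCOE / grid_price = 0.0521 / 0.0842 = 0.6188
  Grid parity achieved (ratio <= 1)? yes

0.6188


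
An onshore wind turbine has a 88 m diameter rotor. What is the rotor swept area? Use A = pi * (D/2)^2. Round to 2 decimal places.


Compute the rotor radius:
  r = D / 2 = 88 / 2 = 44.0 m
Calculate swept area:
  A = pi * r^2 = pi * 44.0^2
  A = 6082.12 m^2

6082.12


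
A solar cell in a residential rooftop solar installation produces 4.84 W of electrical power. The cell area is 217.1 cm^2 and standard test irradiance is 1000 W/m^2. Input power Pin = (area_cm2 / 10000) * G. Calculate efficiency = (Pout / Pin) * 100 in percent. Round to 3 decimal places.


First compute the input power:
  Pin = area_cm2 / 10000 * G = 217.1 / 10000 * 1000 = 21.71 W
Then compute efficiency:
  Efficiency = (Pout / Pin) * 100 = (4.84 / 21.71) * 100
  Efficiency = 22.294%

22.294


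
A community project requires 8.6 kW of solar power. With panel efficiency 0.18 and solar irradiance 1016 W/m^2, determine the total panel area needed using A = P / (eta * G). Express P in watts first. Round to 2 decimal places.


Convert target power to watts: P = 8.6 * 1000 = 8600.0 W
Compute denominator: eta * G = 0.18 * 1016 = 182.88
Required area A = P / (eta * G) = 8600.0 / 182.88
A = 47.03 m^2

47.03


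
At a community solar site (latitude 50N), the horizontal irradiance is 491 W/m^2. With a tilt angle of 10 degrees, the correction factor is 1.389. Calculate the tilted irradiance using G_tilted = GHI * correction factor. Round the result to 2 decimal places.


Identify the given values:
  GHI = 491 W/m^2, tilt correction factor = 1.389
Apply the formula G_tilted = GHI * factor:
  G_tilted = 491 * 1.389
  G_tilted = 682.00 W/m^2

682.00


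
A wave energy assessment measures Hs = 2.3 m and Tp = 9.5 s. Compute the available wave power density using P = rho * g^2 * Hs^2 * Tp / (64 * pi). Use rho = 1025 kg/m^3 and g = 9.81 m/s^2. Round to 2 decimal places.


Apply wave power formula:
  g^2 = 9.81^2 = 96.2361
  Hs^2 = 2.3^2 = 5.29
  Numerator = rho * g^2 * Hs^2 * Tp = 1025 * 96.2361 * 5.29 * 9.5 = 4957253.84
  Denominator = 64 * pi = 201.0619
  P = 4957253.84 / 201.0619 = 24655.36 W/m

24655.36


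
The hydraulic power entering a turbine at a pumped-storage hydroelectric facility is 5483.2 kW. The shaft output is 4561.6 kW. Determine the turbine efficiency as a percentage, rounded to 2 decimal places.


Turbine efficiency = (output power / input power) * 100
eta = (4561.6 / 5483.2) * 100
eta = 83.19%

83.19


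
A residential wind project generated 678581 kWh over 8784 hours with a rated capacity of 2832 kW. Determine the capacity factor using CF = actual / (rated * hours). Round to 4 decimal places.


Capacity factor = actual output / maximum possible output
Maximum possible = rated * hours = 2832 * 8784 = 24876288 kWh
CF = 678581 / 24876288
CF = 0.0273

0.0273


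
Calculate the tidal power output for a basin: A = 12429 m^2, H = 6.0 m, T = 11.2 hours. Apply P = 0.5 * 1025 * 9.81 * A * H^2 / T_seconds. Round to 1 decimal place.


Convert period to seconds: T = 11.2 * 3600 = 40320.0 s
H^2 = 6.0^2 = 36.0
P = 0.5 * rho * g * A * H^2 / T
P = 0.5 * 1025 * 9.81 * 12429 * 36.0 / 40320.0
P = 55793.2 W

55793.2


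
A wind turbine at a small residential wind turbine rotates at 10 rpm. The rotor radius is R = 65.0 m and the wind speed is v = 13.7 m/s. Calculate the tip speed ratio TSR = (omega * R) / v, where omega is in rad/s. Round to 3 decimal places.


Convert rotational speed to rad/s:
  omega = 10 * 2 * pi / 60 = 1.0472 rad/s
Compute tip speed:
  v_tip = omega * R = 1.0472 * 65.0 = 68.068 m/s
Tip speed ratio:
  TSR = v_tip / v_wind = 68.068 / 13.7 = 4.968

4.968


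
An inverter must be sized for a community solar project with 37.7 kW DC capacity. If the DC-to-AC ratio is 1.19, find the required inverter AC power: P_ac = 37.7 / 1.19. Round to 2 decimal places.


The inverter AC capacity is determined by the DC/AC ratio.
Given: P_dc = 37.7 kW, DC/AC ratio = 1.19
P_ac = P_dc / ratio = 37.7 / 1.19
P_ac = 31.68 kW

31.68


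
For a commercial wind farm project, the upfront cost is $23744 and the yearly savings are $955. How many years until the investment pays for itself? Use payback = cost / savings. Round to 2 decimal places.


Simple payback period = initial cost / annual savings
Payback = 23744 / 955
Payback = 24.86 years

24.86


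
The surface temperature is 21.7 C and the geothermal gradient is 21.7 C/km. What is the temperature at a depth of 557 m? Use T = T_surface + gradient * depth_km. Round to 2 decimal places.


Convert depth to km: 557 / 1000 = 0.557 km
Temperature increase = gradient * depth_km = 21.7 * 0.557 = 12.09 C
Temperature at depth = T_surface + delta_T = 21.7 + 12.09
T = 33.79 C

33.79


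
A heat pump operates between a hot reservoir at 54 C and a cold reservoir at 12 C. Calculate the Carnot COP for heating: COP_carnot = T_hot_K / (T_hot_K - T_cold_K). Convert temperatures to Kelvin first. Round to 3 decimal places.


Convert to Kelvin:
  T_hot = 54 + 273.15 = 327.15 K
  T_cold = 12 + 273.15 = 285.15 K
Apply Carnot COP formula:
  COP = T_hot_K / (T_hot_K - T_cold_K) = 327.15 / 42.0
  COP = 7.789

7.789


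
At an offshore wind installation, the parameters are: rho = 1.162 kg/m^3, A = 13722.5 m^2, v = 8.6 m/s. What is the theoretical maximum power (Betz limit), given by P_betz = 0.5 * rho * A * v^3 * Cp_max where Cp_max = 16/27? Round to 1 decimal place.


The Betz coefficient Cp_max = 16/27 = 0.5926
v^3 = 8.6^3 = 636.056
P_betz = 0.5 * rho * A * v^3 * Cp_max
P_betz = 0.5 * 1.162 * 13722.5 * 636.056 * 0.5926
P_betz = 3005113.9 W

3005113.9


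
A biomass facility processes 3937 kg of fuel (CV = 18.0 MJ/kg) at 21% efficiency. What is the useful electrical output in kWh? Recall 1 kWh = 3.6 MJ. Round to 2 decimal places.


Total energy = mass * CV = 3937 * 18.0 = 70866.0 MJ
Useful energy = total * eta = 70866.0 * 0.21 = 14881.86 MJ
Convert to kWh: 14881.86 / 3.6
Useful energy = 4133.85 kWh

4133.85


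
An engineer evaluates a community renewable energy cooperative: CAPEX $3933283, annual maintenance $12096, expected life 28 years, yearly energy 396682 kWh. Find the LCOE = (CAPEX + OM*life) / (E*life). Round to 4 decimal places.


Total cost = CAPEX + OM * lifetime = 3933283 + 12096 * 28 = 3933283 + 338688 = 4271971
Total generation = annual * lifetime = 396682 * 28 = 11107096 kWh
LCOE = 4271971 / 11107096
LCOE = 0.3846 $/kWh

0.3846


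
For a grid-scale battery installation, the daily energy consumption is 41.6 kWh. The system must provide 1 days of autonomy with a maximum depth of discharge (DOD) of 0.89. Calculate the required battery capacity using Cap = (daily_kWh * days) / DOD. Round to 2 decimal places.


Total energy needed = daily * days = 41.6 * 1 = 41.6 kWh
Account for depth of discharge:
  Cap = total_energy / DOD = 41.6 / 0.89
  Cap = 46.74 kWh

46.74


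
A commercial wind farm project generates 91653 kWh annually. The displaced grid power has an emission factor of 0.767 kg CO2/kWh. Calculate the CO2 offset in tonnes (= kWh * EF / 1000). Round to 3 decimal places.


CO2 offset in kg = generation * emission_factor
CO2 offset = 91653 * 0.767 = 70297.85 kg
Convert to tonnes:
  CO2 offset = 70297.85 / 1000 = 70.298 tonnes

70.298


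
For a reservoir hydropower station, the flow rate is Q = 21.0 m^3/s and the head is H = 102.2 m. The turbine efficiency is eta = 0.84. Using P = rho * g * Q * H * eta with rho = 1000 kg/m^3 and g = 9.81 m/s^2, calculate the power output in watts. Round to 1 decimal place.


Apply the hydropower formula P = rho * g * Q * H * eta
rho * g = 1000 * 9.81 = 9810.0
P = 9810.0 * 21.0 * 102.2 * 0.84
P = 17685546.5 W

17685546.5


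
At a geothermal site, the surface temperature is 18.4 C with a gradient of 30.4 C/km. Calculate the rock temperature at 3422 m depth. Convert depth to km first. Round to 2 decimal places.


Convert depth to km: 3422 / 1000 = 3.422 km
Temperature increase = gradient * depth_km = 30.4 * 3.422 = 104.03 C
Temperature at depth = T_surface + delta_T = 18.4 + 104.03
T = 122.43 C

122.43


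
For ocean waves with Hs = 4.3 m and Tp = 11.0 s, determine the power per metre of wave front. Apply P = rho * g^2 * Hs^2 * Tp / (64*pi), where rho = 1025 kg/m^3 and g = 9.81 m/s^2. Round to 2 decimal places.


Apply wave power formula:
  g^2 = 9.81^2 = 96.2361
  Hs^2 = 4.3^2 = 18.49
  Numerator = rho * g^2 * Hs^2 * Tp = 1025 * 96.2361 * 18.49 * 11.0 = 20062796.89
  Denominator = 64 * pi = 201.0619
  P = 20062796.89 / 201.0619 = 99784.17 W/m

99784.17


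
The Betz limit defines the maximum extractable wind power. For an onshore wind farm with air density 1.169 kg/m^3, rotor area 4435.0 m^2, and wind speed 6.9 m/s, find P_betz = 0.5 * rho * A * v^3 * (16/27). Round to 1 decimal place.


The Betz coefficient Cp_max = 16/27 = 0.5926
v^3 = 6.9^3 = 328.509
P_betz = 0.5 * rho * A * v^3 * Cp_max
P_betz = 0.5 * 1.169 * 4435.0 * 328.509 * 0.5926
P_betz = 504640.0 W

504640.0


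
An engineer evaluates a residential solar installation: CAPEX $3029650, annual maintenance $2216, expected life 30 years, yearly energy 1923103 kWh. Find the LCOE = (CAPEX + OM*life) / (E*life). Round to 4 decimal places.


Total cost = CAPEX + OM * lifetime = 3029650 + 2216 * 30 = 3029650 + 66480 = 3096130
Total generation = annual * lifetime = 1923103 * 30 = 57693090 kWh
LCOE = 3096130 / 57693090
LCOE = 0.0537 $/kWh

0.0537


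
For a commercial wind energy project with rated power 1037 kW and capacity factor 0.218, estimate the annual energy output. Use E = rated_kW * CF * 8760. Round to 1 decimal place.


Annual energy = rated_kW * capacity_factor * hours_per_year
Given: P_rated = 1037 kW, CF = 0.218, hours = 8760
E = 1037 * 0.218 * 8760
E = 1980338.2 kWh

1980338.2


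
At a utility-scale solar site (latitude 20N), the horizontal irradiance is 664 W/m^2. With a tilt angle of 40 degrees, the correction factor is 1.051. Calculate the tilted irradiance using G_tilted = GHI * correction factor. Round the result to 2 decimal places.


Identify the given values:
  GHI = 664 W/m^2, tilt correction factor = 1.051
Apply the formula G_tilted = GHI * factor:
  G_tilted = 664 * 1.051
  G_tilted = 697.86 W/m^2

697.86


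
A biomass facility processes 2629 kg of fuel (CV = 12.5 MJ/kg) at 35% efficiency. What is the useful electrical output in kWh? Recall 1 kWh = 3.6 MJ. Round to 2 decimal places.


Total energy = mass * CV = 2629 * 12.5 = 32862.5 MJ
Useful energy = total * eta = 32862.5 * 0.35 = 11501.88 MJ
Convert to kWh: 11501.88 / 3.6
Useful energy = 3194.97 kWh

3194.97


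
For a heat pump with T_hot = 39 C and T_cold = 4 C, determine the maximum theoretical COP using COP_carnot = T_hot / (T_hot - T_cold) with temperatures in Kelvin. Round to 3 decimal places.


Convert to Kelvin:
  T_hot = 39 + 273.15 = 312.15 K
  T_cold = 4 + 273.15 = 277.15 K
Apply Carnot COP formula:
  COP = T_hot_K / (T_hot_K - T_cold_K) = 312.15 / 35.0
  COP = 8.919

8.919


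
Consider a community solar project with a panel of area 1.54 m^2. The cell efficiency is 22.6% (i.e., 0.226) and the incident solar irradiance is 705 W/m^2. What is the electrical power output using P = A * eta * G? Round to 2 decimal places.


Use the solar power formula P = A * eta * G.
Given: A = 1.54 m^2, eta = 0.226, G = 705 W/m^2
P = 1.54 * 0.226 * 705
P = 245.37 W

245.37


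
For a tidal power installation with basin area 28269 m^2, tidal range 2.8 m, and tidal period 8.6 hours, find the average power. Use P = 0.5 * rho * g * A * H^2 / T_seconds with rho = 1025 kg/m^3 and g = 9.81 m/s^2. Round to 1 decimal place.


Convert period to seconds: T = 8.6 * 3600 = 30960.0 s
H^2 = 2.8^2 = 7.84
P = 0.5 * rho * g * A * H^2 / T
P = 0.5 * 1025 * 9.81 * 28269 * 7.84 / 30960.0
P = 35990.5 W

35990.5


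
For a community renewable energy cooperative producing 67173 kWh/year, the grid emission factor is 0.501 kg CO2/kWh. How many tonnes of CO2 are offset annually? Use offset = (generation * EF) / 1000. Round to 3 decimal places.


CO2 offset in kg = generation * emission_factor
CO2 offset = 67173 * 0.501 = 33653.67 kg
Convert to tonnes:
  CO2 offset = 33653.67 / 1000 = 33.654 tonnes

33.654


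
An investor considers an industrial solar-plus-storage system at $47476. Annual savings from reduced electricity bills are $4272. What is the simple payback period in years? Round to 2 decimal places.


Simple payback period = initial cost / annual savings
Payback = 47476 / 4272
Payback = 11.11 years

11.11


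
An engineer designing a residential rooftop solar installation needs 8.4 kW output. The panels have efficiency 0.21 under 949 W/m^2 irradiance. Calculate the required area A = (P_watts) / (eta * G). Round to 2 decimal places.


Convert target power to watts: P = 8.4 * 1000 = 8400.0 W
Compute denominator: eta * G = 0.21 * 949 = 199.29
Required area A = P / (eta * G) = 8400.0 / 199.29
A = 42.15 m^2

42.15


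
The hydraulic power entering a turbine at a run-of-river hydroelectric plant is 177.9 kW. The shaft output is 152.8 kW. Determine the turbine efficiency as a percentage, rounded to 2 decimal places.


Turbine efficiency = (output power / input power) * 100
eta = (152.8 / 177.9) * 100
eta = 85.89%

85.89


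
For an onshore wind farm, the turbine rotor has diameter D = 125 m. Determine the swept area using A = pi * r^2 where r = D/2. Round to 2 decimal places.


Compute the rotor radius:
  r = D / 2 = 125 / 2 = 62.5 m
Calculate swept area:
  A = pi * r^2 = pi * 62.5^2
  A = 12271.85 m^2

12271.85


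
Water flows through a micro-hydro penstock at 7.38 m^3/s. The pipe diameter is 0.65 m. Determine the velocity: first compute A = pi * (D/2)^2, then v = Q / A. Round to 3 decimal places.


Compute pipe cross-sectional area:
  A = pi * (D/2)^2 = pi * (0.65/2)^2 = 0.3318 m^2
Calculate velocity:
  v = Q / A = 7.38 / 0.3318
  v = 22.240 m/s

22.240


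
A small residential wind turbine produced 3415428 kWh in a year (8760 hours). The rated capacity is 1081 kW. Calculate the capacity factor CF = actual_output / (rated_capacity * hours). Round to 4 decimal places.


Capacity factor = actual output / maximum possible output
Maximum possible = rated * hours = 1081 * 8760 = 9469560 kWh
CF = 3415428 / 9469560
CF = 0.3607

0.3607


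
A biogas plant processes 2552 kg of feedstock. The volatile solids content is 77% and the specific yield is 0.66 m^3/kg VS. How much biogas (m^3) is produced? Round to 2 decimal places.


Compute volatile solids:
  VS = mass * VS_fraction = 2552 * 0.77 = 1965.04 kg
Calculate biogas volume:
  Biogas = VS * specific_yield = 1965.04 * 0.66
  Biogas = 1296.93 m^3

1296.93


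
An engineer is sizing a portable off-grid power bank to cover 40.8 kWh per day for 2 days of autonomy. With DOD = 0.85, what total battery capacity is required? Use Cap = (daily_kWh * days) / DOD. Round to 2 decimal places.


Total energy needed = daily * days = 40.8 * 2 = 81.6 kWh
Account for depth of discharge:
  Cap = total_energy / DOD = 81.6 / 0.85
  Cap = 96.00 kWh

96.00


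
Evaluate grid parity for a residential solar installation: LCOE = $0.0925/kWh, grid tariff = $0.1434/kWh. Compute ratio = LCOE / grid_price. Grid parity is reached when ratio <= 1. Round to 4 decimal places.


Compare LCOE to grid price:
  LCOE = $0.0925/kWh, Grid price = $0.1434/kWh
  Ratio = LCOE / grid_price = 0.0925 / 0.1434 = 0.6450
  Grid parity achieved (ratio <= 1)? yes

0.6450


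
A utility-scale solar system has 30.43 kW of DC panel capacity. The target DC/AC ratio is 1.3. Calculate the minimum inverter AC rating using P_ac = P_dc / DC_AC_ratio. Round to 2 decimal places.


The inverter AC capacity is determined by the DC/AC ratio.
Given: P_dc = 30.43 kW, DC/AC ratio = 1.3
P_ac = P_dc / ratio = 30.43 / 1.3
P_ac = 23.41 kW

23.41


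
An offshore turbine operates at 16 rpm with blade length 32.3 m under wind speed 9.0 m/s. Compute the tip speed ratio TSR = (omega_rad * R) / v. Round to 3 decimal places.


Convert rotational speed to rad/s:
  omega = 16 * 2 * pi / 60 = 1.6755 rad/s
Compute tip speed:
  v_tip = omega * R = 1.6755 * 32.3 = 54.119 m/s
Tip speed ratio:
  TSR = v_tip / v_wind = 54.119 / 9.0 = 6.013

6.013


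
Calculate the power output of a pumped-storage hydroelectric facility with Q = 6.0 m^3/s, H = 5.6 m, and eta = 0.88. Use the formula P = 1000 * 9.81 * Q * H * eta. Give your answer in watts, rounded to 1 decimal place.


Apply the hydropower formula P = rho * g * Q * H * eta
rho * g = 1000 * 9.81 = 9810.0
P = 9810.0 * 6.0 * 5.6 * 0.88
P = 290062.1 W

290062.1


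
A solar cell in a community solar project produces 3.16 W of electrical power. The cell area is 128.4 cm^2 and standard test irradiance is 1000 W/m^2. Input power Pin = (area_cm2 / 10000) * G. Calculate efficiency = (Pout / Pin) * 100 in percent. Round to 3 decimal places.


First compute the input power:
  Pin = area_cm2 / 10000 * G = 128.4 / 10000 * 1000 = 12.84 W
Then compute efficiency:
  Efficiency = (Pout / Pin) * 100 = (3.16 / 12.84) * 100
  Efficiency = 24.611%

24.611


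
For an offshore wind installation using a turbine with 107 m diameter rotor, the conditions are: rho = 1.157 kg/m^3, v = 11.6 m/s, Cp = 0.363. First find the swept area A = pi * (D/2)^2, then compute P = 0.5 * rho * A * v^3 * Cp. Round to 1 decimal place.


Step 1 -- Compute swept area:
  A = pi * (D/2)^2 = pi * (107/2)^2 = 8992.02 m^2
Step 2 -- Apply wind power equation:
  P = 0.5 * rho * A * v^3 * Cp
  v^3 = 11.6^3 = 1560.896
  P = 0.5 * 1.157 * 8992.02 * 1560.896 * 0.363
  P = 2947415.7 W

2947415.7


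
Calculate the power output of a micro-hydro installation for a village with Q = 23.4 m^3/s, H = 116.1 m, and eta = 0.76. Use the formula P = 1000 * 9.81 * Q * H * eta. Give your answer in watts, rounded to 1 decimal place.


Apply the hydropower formula P = rho * g * Q * H * eta
rho * g = 1000 * 9.81 = 9810.0
P = 9810.0 * 23.4 * 116.1 * 0.76
P = 20254926.7 W

20254926.7


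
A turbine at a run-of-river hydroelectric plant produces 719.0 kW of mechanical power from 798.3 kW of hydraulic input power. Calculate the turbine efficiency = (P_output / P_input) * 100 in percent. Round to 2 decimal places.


Turbine efficiency = (output power / input power) * 100
eta = (719.0 / 798.3) * 100
eta = 90.07%

90.07


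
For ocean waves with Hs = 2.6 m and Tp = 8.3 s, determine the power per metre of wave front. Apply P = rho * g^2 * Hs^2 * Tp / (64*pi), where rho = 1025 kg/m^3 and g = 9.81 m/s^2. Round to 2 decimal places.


Apply wave power formula:
  g^2 = 9.81^2 = 96.2361
  Hs^2 = 2.6^2 = 6.76
  Numerator = rho * g^2 * Hs^2 * Tp = 1025 * 96.2361 * 6.76 * 8.3 = 5534605.48
  Denominator = 64 * pi = 201.0619
  P = 5534605.48 / 201.0619 = 27526.87 W/m

27526.87


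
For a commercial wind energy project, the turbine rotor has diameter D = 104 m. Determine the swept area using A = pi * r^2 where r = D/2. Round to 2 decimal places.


Compute the rotor radius:
  r = D / 2 = 104 / 2 = 52.0 m
Calculate swept area:
  A = pi * r^2 = pi * 52.0^2
  A = 8494.87 m^2

8494.87


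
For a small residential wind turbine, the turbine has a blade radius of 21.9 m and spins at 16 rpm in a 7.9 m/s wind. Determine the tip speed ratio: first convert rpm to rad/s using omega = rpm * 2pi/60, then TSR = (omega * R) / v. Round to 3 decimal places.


Convert rotational speed to rad/s:
  omega = 16 * 2 * pi / 60 = 1.6755 rad/s
Compute tip speed:
  v_tip = omega * R = 1.6755 * 21.9 = 36.694 m/s
Tip speed ratio:
  TSR = v_tip / v_wind = 36.694 / 7.9 = 4.645

4.645


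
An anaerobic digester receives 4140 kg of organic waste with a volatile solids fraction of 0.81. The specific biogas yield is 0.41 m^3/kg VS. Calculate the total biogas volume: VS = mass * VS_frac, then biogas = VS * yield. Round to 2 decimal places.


Compute volatile solids:
  VS = mass * VS_fraction = 4140 * 0.81 = 3353.4 kg
Calculate biogas volume:
  Biogas = VS * specific_yield = 3353.4 * 0.41
  Biogas = 1374.89 m^3

1374.89


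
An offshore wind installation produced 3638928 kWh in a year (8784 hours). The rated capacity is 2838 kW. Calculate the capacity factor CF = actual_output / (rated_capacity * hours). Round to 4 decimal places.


Capacity factor = actual output / maximum possible output
Maximum possible = rated * hours = 2838 * 8784 = 24928992 kWh
CF = 3638928 / 24928992
CF = 0.1460

0.1460


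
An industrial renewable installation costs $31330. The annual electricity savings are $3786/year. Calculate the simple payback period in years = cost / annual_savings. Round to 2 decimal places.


Simple payback period = initial cost / annual savings
Payback = 31330 / 3786
Payback = 8.28 years

8.28


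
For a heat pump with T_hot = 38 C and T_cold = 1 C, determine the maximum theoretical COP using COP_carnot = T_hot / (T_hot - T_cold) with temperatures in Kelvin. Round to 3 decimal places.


Convert to Kelvin:
  T_hot = 38 + 273.15 = 311.15 K
  T_cold = 1 + 273.15 = 274.15 K
Apply Carnot COP formula:
  COP = T_hot_K / (T_hot_K - T_cold_K) = 311.15 / 37.0
  COP = 8.409

8.409


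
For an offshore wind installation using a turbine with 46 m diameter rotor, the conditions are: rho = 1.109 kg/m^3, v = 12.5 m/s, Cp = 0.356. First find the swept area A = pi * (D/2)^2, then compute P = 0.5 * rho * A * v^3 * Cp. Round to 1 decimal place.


Step 1 -- Compute swept area:
  A = pi * (D/2)^2 = pi * (46/2)^2 = 1661.9 m^2
Step 2 -- Apply wind power equation:
  P = 0.5 * rho * A * v^3 * Cp
  v^3 = 12.5^3 = 1953.125
  P = 0.5 * 1.109 * 1661.9 * 1953.125 * 0.356
  P = 640747.8 W

640747.8


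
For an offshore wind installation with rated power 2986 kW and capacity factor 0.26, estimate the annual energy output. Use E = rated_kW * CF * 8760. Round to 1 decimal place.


Annual energy = rated_kW * capacity_factor * hours_per_year
Given: P_rated = 2986 kW, CF = 0.26, hours = 8760
E = 2986 * 0.26 * 8760
E = 6800913.6 kWh

6800913.6


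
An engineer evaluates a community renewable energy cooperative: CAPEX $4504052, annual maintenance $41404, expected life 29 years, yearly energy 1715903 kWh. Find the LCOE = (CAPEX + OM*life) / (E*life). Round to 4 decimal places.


Total cost = CAPEX + OM * lifetime = 4504052 + 41404 * 29 = 4504052 + 1200716 = 5704768
Total generation = annual * lifetime = 1715903 * 29 = 49761187 kWh
LCOE = 5704768 / 49761187
LCOE = 0.1146 $/kWh

0.1146


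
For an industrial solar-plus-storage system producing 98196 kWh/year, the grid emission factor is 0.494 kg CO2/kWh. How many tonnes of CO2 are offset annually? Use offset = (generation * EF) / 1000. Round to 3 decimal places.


CO2 offset in kg = generation * emission_factor
CO2 offset = 98196 * 0.494 = 48508.82 kg
Convert to tonnes:
  CO2 offset = 48508.82 / 1000 = 48.509 tonnes

48.509


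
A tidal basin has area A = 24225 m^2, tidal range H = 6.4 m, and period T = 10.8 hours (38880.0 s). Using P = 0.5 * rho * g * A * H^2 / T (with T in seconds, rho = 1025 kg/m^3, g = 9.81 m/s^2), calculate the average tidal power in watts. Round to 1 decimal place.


Convert period to seconds: T = 10.8 * 3600 = 38880.0 s
H^2 = 6.4^2 = 40.96
P = 0.5 * rho * g * A * H^2 / T
P = 0.5 * 1025 * 9.81 * 24225 * 40.96 / 38880.0
P = 128310.0 W

128310.0


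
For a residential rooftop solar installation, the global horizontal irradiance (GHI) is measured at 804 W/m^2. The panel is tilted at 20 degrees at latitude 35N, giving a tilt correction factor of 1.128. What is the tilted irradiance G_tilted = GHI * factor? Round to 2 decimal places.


Identify the given values:
  GHI = 804 W/m^2, tilt correction factor = 1.128
Apply the formula G_tilted = GHI * factor:
  G_tilted = 804 * 1.128
  G_tilted = 906.91 W/m^2

906.91


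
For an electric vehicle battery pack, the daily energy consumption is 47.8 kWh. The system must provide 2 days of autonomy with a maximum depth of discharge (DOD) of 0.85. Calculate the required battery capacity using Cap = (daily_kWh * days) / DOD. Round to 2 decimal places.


Total energy needed = daily * days = 47.8 * 2 = 95.6 kWh
Account for depth of discharge:
  Cap = total_energy / DOD = 95.6 / 0.85
  Cap = 112.47 kWh

112.47


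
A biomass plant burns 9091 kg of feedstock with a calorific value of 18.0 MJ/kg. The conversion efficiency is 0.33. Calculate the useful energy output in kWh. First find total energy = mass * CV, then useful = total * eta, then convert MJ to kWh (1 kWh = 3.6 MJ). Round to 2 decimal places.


Total energy = mass * CV = 9091 * 18.0 = 163638.0 MJ
Useful energy = total * eta = 163638.0 * 0.33 = 54000.54 MJ
Convert to kWh: 54000.54 / 3.6
Useful energy = 15000.15 kWh

15000.15


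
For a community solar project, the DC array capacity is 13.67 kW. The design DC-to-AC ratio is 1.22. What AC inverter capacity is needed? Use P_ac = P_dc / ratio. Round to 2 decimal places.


The inverter AC capacity is determined by the DC/AC ratio.
Given: P_dc = 13.67 kW, DC/AC ratio = 1.22
P_ac = P_dc / ratio = 13.67 / 1.22
P_ac = 11.20 kW

11.20


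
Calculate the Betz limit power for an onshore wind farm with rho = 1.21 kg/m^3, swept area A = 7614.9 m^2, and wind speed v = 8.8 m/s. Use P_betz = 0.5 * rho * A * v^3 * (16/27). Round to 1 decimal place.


The Betz coefficient Cp_max = 16/27 = 0.5926
v^3 = 8.8^3 = 681.472
P_betz = 0.5 * rho * A * v^3 * Cp_max
P_betz = 0.5 * 1.21 * 7614.9 * 681.472 * 0.5926
P_betz = 1860474.9 W

1860474.9
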